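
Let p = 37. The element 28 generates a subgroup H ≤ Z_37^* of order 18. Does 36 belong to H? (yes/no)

⟨28⟩ has order 18; its elements mod 37 are {1, 3, 4, 7, 9, 10, 11, 12, 16, 21, 25, 26, 27, 28, 30, 33, 34, 36}.
36 is in this set.

yes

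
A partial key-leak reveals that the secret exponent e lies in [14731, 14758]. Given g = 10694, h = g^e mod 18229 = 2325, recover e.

Compute 10694^14731 mod 18229 = 1237, then multiply by 10694 repeatedly:
  10694^14731=1237  10694^14732=12453  10694^14733=9537  10694^14734=15652  10694^14735=3810
  10694^14736=2325
Found 2325 at exponent 14736.

14736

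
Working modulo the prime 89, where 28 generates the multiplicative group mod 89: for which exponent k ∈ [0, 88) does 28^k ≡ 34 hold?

22

Baby-step giant-step with m = ceil(sqrt(88)) = 10.
Baby table (28^j mod 89 for j=0..9):
  0:1  1:28  2:72  3:58  4:22  5:82  6:71  7:30
  8:39  9:24
Giant step factor: 28^(-10) ≡ 20 (mod 89).
Scan 34·20^i mod 89 for i = 0, 1, …:
  i=0: 34   i=1: 57   i=2: 72
Match at i=2, j=2: k = 2·10 + 2 = 22.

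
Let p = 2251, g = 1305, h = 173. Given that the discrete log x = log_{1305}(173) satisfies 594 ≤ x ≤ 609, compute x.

599

Compute 1305^594 mod 2251 = 2220, then multiply by 1305 repeatedly:
  1305^594=2220  1305^595=63  1305^596=1179  1305^597=1162  1305^598=1487
  1305^599=173
Found 173 at exponent 599.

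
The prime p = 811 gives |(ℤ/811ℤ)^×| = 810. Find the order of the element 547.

The order of 547 must divide p − 1 = 810 = 2 · 3^4 · 5.
Divisors: 1, 2, 3, 5, 6, 9, 10, 15, 18, 27, 30, 45, 54, 81, 90, 135, 162, 270, 405, 810.
Check each in increasing order: 547^1 ≡ 547;  547^2 ≡ 761;  547^3 ≡ 224;  547^5 ≡ 154;  547^6 ≡ 705;  547^9 ≡ 586;  547^10 ≡ 197;  547^15 ≡ 331;  547^18 ≡ 343;  547^27 ≡ 681;  547^30 ≡ 76;  547^45 ≡ 15;  547^54 ≡ 680;  547^81 ≡ 810;  547^90 ≡ 225;  547^135 ≡ 131;  547^162 ≡ 1.
Smallest exponent giving 1 is 162.

162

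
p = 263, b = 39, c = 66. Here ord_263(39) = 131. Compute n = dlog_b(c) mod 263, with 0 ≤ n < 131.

Baby-step giant-step with m = ceil(sqrt(131)) = 12.
Baby table (39^j mod 263 for j=0..11):
  0:1  1:39  2:206  3:144  4:93  5:208  6:222  7:242
  8:233  9:145  10:132  11:151
Giant step factor: 39^(-12) ≡ 143 (mod 263).
Scan 66·143^i mod 263 for i = 0, 1, …:
  i=0: 66   i=1: 233
Match at i=1, j=8: n = 1·12 + 8 = 20.

20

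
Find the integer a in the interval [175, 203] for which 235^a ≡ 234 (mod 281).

195

Compute 235^175 mod 281 = 60, then multiply by 235 repeatedly:
  235^175=60  235^176=50  235^177=229  235^178=144  235^179=120
  235^180=100  235^181=177  235^182=7  235^183=240  235^184=200
  235^185=73  235^186=14  235^187=199  235^188=119  235^189=146
  235^190=28  235^191=117  235^192=238  235^193=11  235^194=56
  235^195=234
Found 234 at exponent 195.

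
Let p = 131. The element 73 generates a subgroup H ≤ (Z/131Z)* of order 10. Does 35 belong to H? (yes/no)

⟨73⟩ has order 10; its elements mod 131 are {1, 42, 53, 58, 61, 70, 73, 78, 89, 130}.
35 is not in this set.

no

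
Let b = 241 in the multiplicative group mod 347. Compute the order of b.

173

The order of 241 must divide p − 1 = 346 = 2 · 173.
Divisors: 1, 2, 173, 346.
Check each in increasing order: 241^1 ≡ 241;  241^2 ≡ 132;  241^173 ≡ 1.
Smallest exponent giving 1 is 173.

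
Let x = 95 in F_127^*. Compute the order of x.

The order of 95 must divide p − 1 = 126 = 2 · 3^2 · 7.
Divisors: 1, 2, 3, 6, 7, 9, 14, 18, 21, 42, 63, 126.
Check each in increasing order: 95^1 ≡ 95;  95^2 ≡ 8;  95^3 ≡ 125;  95^6 ≡ 4;  95^7 ≡ 126;  95^9 ≡ 119;  95^14 ≡ 1.
Smallest exponent giving 1 is 14.

14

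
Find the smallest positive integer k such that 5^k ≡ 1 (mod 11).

The order of 5 must divide p − 1 = 10 = 2 · 5.
Divisors: 1, 2, 5, 10.
Check each in increasing order: 5^1 ≡ 5;  5^2 ≡ 3;  5^5 ≡ 1.
Smallest exponent giving 1 is 5.

5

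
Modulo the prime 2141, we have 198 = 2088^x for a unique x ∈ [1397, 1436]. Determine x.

1430

Compute 2088^1397 mod 2141 = 1555, then multiply by 2088 repeatedly:
  2088^1397=1555  2088^1398=1084  2088^1399=355  2088^1400=454  2088^1401=1630
  2088^1402=1391  2088^1403=1212  2088^1404=2135  2088^1405=318  2088^1406=274
  2088^1407=465  2088^1408=1047  2088^1409=175  2088^1410=1430  2088^1411=1286
  2088^1412=354  2088^1413=507  2088^1414=962  2088^1415=398  2088^1416=316
  2088^1417=380  2088^1418=1270  2088^1419=1202  2088^1420=524  2088^1421=61
  2088^1422=1049  2088^1423=69  2088^1424=625  2088^1425=1131  2088^1426=5
  2088^1427=1876  2088^1428=1199  2088^1429=683  2088^1430=198
Found 198 at exponent 1430.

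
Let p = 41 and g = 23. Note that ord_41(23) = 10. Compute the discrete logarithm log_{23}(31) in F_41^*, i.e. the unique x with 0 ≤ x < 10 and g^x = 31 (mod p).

3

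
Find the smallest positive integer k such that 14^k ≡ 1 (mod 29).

28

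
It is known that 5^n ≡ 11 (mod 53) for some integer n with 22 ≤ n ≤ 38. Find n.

30

Compute 5^22 mod 53 = 29, then multiply by 5 repeatedly:
  5^22=29  5^23=39  5^24=36  5^25=21  5^26=52
  5^27=48  5^28=28  5^29=34  5^30=11
Found 11 at exponent 30.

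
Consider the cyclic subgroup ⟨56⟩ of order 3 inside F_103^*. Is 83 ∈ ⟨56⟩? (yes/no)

⟨56⟩ has order 3; its elements mod 103 are {1, 46, 56}.
83 is not in this set.

no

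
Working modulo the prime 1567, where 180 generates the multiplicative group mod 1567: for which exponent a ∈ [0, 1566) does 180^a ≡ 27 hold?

105

Baby-step giant-step with m = ceil(sqrt(1566)) = 40.
Baby table (180^j mod 1567 for j=0..39):
  0:1  1:180  2:1060  3:1193  4:61  5:11  6:413  7:691
  8:587  9:671  10:121  11:1409  12:1333  13:189  14:1113  15:1331
  16:1396  17:560  18:512  19:1274  20:538  21:1253  22:1459  23:931
  24:1478  25:1217  26:1247  27:379  28:839  29:588  30:851  31:1181
  32:1035  33:1394  34:200  35:1526  36:455  37:416  38:1231  39:633
Giant step factor: 180^(-40) ≡ 681 (mod 1567).
Scan 27·681^i mod 1567 for i = 0, 1, …:
  i=0: 27   i=1: 1150   i=2: 1217
Match at i=2, j=25: a = 2·40 + 25 = 105.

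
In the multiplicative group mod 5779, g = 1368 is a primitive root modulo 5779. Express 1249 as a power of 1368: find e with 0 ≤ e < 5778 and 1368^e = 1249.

2369

Baby-step giant-step with m = ceil(sqrt(5778)) = 77.
Baby table (1368^j mod 5779 for j=0..76):
  0:1  1:1368  2:4807  3:5253  4:2807  5:2720  6:5063  7:2942
  8:2472  9:981  10:1280  11:3  12:4104  13:2863  14:4201  15:2642
  16:2381  17:3631  18:3047  19:1637  20:2943  21:3840  22:9  23:754
  24:2810  25:1045  26:2147  27:1364  28:5114  29:3362  30:4911  31:3050
  32:5741  33:27  34:2262  35:2651  36:3135  37:662  38:4092  39:3784
  40:4307  41:3175  42:3371  43:5665  44:81  45:1007  46:2174  47:3626
  48:1986  49:718  50:5573  51:1363  52:3746  53:4334  54:5437  55:243
  56:3021  57:743  58:5099  59:179  60:2154  61:5161  62:4089  63:5459
  64:1444  65:4753  66:729  67:3284  68:2229  69:3739  70:537  71:683
  72:3925  73:709  74:4819  75:4332  76:2701
Giant step factor: 1368^(-77) ≡ 1781 (mod 5779).
Scan 1249·1781^i mod 5779 for i = 0, 1, …:
  i=0: 1249   i=1: 5333   i=2: 3176   i=3: 4594
  i=4: 4629   i=5: 3395   i=6: 1661   i=7: 5172
  i=8: 5385   i=9: 3324     …   i=29: 4280
  i=30: 179
Match at i=30, j=59: e = 30·77 + 59 = 2369.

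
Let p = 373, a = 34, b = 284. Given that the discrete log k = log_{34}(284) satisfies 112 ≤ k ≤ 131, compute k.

Compute 34^112 mod 373 = 283, then multiply by 34 repeatedly:
  34^112=283  34^113=297  34^114=27  34^115=172  34^116=253
  34^117=23  34^118=36  34^119=105  34^120=213  34^121=155
  34^122=48  34^123=140  34^124=284
Found 284 at exponent 124.

124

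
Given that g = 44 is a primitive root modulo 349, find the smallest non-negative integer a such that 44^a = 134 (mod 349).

239

Baby-step giant-step with m = ceil(sqrt(348)) = 19.
Baby table (44^j mod 349 for j=0..18):
  0:1  1:44  2:191  3:28  4:185  5:113  6:86  7:294
  8:23  9:314  10:205  11:295  12:67  13:156  14:233  15:131
  16:180  17:242  18:178
Giant step factor: 44^(-19) ≡ 34 (mod 349).
Scan 134·34^i mod 349 for i = 0, 1, …:
  i=0: 134   i=1: 19   i=2: 297   i=3: 326
  i=4: 265   i=5: 285   i=6: 267   i=7: 4
  i=8: 136   i=9: 87   i=10: 166   i=11: 60
  i=12: 295
Match at i=12, j=11: a = 12·19 + 11 = 239.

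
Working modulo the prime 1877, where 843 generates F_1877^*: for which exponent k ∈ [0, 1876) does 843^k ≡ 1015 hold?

224

Baby-step giant-step with m = ceil(sqrt(1876)) = 44.
Baby table (843^j mod 1877 for j=0..43):
  0:1  1:843  2:1143  3:648  4:57  5:1126  6:1333  7:1273
  8:1372  9:364  10:901  11:1235  12:1247  13:101  14:678  15:946
  16:1630  17:126  18:1106  19:1366  20:937  21:1551  22:1101  23:905
  24:853  25:188  26:816  27:906  28:1696  29:1331  30:1464  31:963
  32:945  33:787  34:860  35:458  36:1309  37:1688  38:218  39:1705
  40:1410  41:489  42:1164  43:1458
Giant step factor: 843^(-44) ≡ 1255 (mod 1877).
Scan 1015·1255^i mod 1877 for i = 0, 1, …:
  i=0: 1015   i=1: 1219   i=2: 90   i=3: 330
  i=4: 1210   i=5: 57
Match at i=5, j=4: k = 5·44 + 4 = 224.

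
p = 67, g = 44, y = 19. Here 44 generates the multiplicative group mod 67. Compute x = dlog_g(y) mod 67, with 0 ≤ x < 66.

Baby-step giant-step with m = ceil(sqrt(66)) = 9.
Baby table (44^j mod 67 for j=0..8):
  0:1  1:44  2:60  3:27  4:49  5:12  6:59  7:50
  8:56
Giant step factor: 44^(-9) ≡ 58 (mod 67).
Scan 19·58^i mod 67 for i = 0, 1, …:
  i=0: 19   i=1: 30   i=2: 65   i=3: 18
  i=4: 39   i=5: 51   i=6: 10   i=7: 44
Match at i=7, j=1: x = 7·9 + 1 = 64.

64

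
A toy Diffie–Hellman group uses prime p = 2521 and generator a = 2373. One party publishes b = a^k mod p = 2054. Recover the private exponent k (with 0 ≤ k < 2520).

724

Baby-step giant-step with m = ceil(sqrt(2520)) = 51.
Baby table (2373^j mod 2521 for j=0..50):
  0:1  1:2373  2:1736  3:214  4:1101  5:917  6:418  7:1161
  8:2121  9:1217  10:1396  11:114  12:775  13:1266  14:1707  15:1985
  16:1177  17:2274  18:1262  19:2299  20:83  21:321  22:391  23:115
  24:627  25:481  26:1921  27:565  28:2094  29:171  30:2423  31:1899
  32:1300  33:1717  34:505  35:890  36:1893  37:2188  38:1385  39:1742
  40:1847  41:1433  42:2201  43:1982  44:1621  45:2108  46:620  47:1517
  48:2374  49:1588  50:1950
Giant step factor: 2373^(-51) ≡ 717 (mod 2521).
Scan 2054·717^i mod 2521 for i = 0, 1, …:
  i=0: 2054   i=1: 454   i=2: 309   i=3: 2226
  i=4: 249   i=5: 2063   i=6: 1865   i=7: 1075
  i=8: 1870   i=9: 2139     …   i=13: 452
  i=14: 1396
Match at i=14, j=10: k = 14·51 + 10 = 724.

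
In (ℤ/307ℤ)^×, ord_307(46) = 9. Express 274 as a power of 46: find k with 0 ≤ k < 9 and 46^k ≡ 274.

Successive powers of 46 modulo 307:
  46^0=1  46^1=46  46^2=274
So 46^2 ≡ 274 (mod 307), giving k = 2.

2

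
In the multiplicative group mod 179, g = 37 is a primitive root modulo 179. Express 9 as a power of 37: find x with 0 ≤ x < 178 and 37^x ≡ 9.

Baby-step giant-step with m = ceil(sqrt(178)) = 14.
Baby table (37^j mod 179 for j=0..13):
  0:1  1:37  2:116  3:175  4:31  5:73  6:16  7:55
  8:66  9:115  10:138  11:94  12:77  13:164
Giant step factor: 37^(-14) ≡ 169 (mod 179).
Scan 9·169^i mod 179 for i = 0, 1, …:
  i=0: 9   i=1: 89   i=2: 5   i=3: 129
  i=4: 142   i=5: 12   i=6: 59   i=7: 126
  i=8: 172   i=9: 70   i=10: 16
Match at i=10, j=6: x = 10·14 + 6 = 146.

146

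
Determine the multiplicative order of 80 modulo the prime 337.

336

The order of 80 must divide p − 1 = 336 = 2^4 · 3 · 7.
Divisors: 1, 2, 3, 4, 6, 7, 8, 12, 14, 16, 21, 24, 28, 42, 48, 56, 84, 112, 168, 336.
Check each in increasing order: 80^1 ≡ 80;  80^2 ≡ 334;  80^3 ≡ 97;  80^4 ≡ 9;  80^6 ≡ 310;  80^7 ≡ 199;  80^8 ≡ 81;  80^12 ≡ 55;  80^14 ≡ 172;  80^16 ≡ 158;  80^21 ≡ 191;  80^24 ≡ 329;  80^28 ≡ 265;  80^42 ≡ 85;  80^48 ≡ 64;  80^56 ≡ 129;  80^84 ≡ 148;  80^112 ≡ 128;  80^168 ≡ 336;  80^336 ≡ 1.
Smallest exponent giving 1 is 336.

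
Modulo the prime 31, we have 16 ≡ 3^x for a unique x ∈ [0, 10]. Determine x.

Compute 3^0 mod 31 = 1, then multiply by 3 repeatedly:
  3^0=1  3^1=3  3^2=9  3^3=27  3^4=19
  3^5=26  3^6=16
Found 16 at exponent 6.

6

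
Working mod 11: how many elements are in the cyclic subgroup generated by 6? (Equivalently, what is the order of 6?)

The order of 6 must divide p − 1 = 10 = 2 · 5.
Divisors: 1, 2, 5, 10.
Check each in increasing order: 6^1 ≡ 6;  6^2 ≡ 3;  6^5 ≡ 10;  6^10 ≡ 1.
Smallest exponent giving 1 is 10.

10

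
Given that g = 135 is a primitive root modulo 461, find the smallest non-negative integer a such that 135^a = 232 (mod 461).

Baby-step giant-step with m = ceil(sqrt(460)) = 22.
Baby table (135^j mod 461 for j=0..21):
  0:1  1:135  2:246  3:18  4:125  5:279  6:324  7:406
  8:412  9:300  10:393  11:40  12:329  13:159  14:259  15:390
  16:96  17:52  18:105  19:345  20:14  21:46
Giant step factor: 135^(-22) ≡ 17 (mod 461).
Scan 232·17^i mod 461 for i = 0, 1, …:
  i=0: 232   i=1: 256   i=2: 203   i=3: 224
  i=4: 120   i=5: 196   i=6: 105
Match at i=6, j=18: a = 6·22 + 18 = 150.

150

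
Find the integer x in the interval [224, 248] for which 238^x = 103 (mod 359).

243

Compute 238^224 mod 359 = 27, then multiply by 238 repeatedly:
  238^224=27  238^225=323  238^226=48  238^227=295  238^228=205
  238^229=325  238^230=165  238^231=139  238^232=54  238^233=287
  238^234=96  238^235=231  238^236=51  238^237=291  238^238=330
  238^239=278  238^240=108  238^241=215  238^242=192  238^243=103
Found 103 at exponent 243.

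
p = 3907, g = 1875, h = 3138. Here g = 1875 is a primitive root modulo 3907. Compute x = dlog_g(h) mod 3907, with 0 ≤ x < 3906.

65

Baby-step giant-step with m = ceil(sqrt(3906)) = 63.
Baby table (1875^j mod 3907 for j=0..62):
  0:1  1:1875  2:3232  3:243  4:2413  5:69  6:444  7:309
  8:1139  9:2403  10:854  11:3287  12:1786  13:451  14:1713  15:321
  16:197  17:2117  18:3770  19:987  20:2614  21:1872  22:1514  23:2268
  24:1684  25:644  26:237  27:2884  28:212  29:2893  30:1459  31:725
  32:3646  33:2907  34:360  35:2996  36:3141  37:1526  38:1326  39:1398
  40:3560  41:1844  42:3712  43:1633  44:2694  45:3406  46:2212  47:2173
  48:3281  49:2257  50:594  51:255  52:1471  53:3690  54:3360  55:1916
  56:1967  57:3824  58:655  59:1327  60:3273  61:2885  62:2087
Giant step factor: 1875^(-63) ≡ 1647 (mod 3907).
Scan 3138·1647^i mod 3907 for i = 0, 1, …:
  i=0: 3138   i=1: 3232
Match at i=1, j=2: x = 1·63 + 2 = 65.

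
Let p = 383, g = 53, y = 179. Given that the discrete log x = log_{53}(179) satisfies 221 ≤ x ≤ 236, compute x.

Compute 53^221 mod 383 = 328, then multiply by 53 repeatedly:
  53^221=328  53^222=149  53^223=237  53^224=305  53^225=79
  53^226=357  53^227=154  53^228=119  53^229=179
Found 179 at exponent 229.

229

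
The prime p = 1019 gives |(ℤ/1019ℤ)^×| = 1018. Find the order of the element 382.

509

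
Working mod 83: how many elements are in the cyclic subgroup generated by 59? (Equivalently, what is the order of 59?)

41

The order of 59 must divide p − 1 = 82 = 2 · 41.
Divisors: 1, 2, 41, 82.
Check each in increasing order: 59^1 ≡ 59;  59^2 ≡ 78;  59^41 ≡ 1.
Smallest exponent giving 1 is 41.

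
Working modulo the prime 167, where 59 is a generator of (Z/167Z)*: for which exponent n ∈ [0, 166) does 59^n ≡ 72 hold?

132

Baby-step giant-step with m = ceil(sqrt(166)) = 13.
Baby table (59^j mod 167 for j=0..12):
  0:1  1:59  2:141  3:136  4:8  5:138  6:126  7:86
  8:64  9:102  10:6  11:20  12:11
Giant step factor: 59^(-13) ≡ 123 (mod 167).
Scan 72·123^i mod 167 for i = 0, 1, …:
  i=0: 72   i=1: 5   i=2: 114   i=3: 161
  i=4: 97   i=5: 74   i=6: 84   i=7: 145
  i=8: 133   i=9: 160   i=10: 141
Match at i=10, j=2: n = 10·13 + 2 = 132.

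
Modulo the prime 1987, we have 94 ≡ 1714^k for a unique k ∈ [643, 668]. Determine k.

667

Compute 1714^643 mod 1987 = 20, then multiply by 1714 repeatedly:
  1714^643=20  1714^644=501  1714^645=330  1714^646=1312  1714^647=1471
  1714^648=1778  1714^649=1421  1714^650=1519  1714^651=596  1714^652=226
  1714^653=1886  1714^654=1742  1714^655=1314  1714^656=925  1714^657=1811
  1714^658=360  1714^659=1070  1714^660=1966  1714^661=1759  1714^662=647
  1714^663=212  1714^664=1734  1714^665=1511  1714^666=793  1714^667=94
Found 94 at exponent 667.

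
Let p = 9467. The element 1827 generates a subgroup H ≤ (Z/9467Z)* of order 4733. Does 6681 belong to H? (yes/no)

6681 ∈ ⟨1827⟩ iff 6681^4733 ≡ 1 (mod 9467), since |⟨1827⟩| = 4733.
6681^4733 mod 9467 = 9466.
Since 9466 ≠ 1, 6681 does not lie in the subgroup.

no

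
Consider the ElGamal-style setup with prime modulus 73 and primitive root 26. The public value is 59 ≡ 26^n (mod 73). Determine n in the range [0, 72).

71

Baby-step giant-step with m = ceil(sqrt(72)) = 9.
Baby table (26^j mod 73 for j=0..8):
  0:1  1:26  2:19  3:56  4:69  5:42  6:70  7:68
  8:16
Giant step factor: 26^(-9) ≡ 63 (mod 73).
Scan 59·63^i mod 73 for i = 0, 1, …:
  i=0: 59   i=1: 67   i=2: 60   i=3: 57
  i=4: 14   i=5: 6   i=6: 13   i=7: 16
Match at i=7, j=8: n = 7·9 + 8 = 71.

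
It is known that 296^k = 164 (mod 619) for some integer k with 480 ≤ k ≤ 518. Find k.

510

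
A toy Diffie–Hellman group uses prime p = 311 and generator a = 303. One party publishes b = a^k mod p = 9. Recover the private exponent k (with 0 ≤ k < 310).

268

Baby-step giant-step with m = ceil(sqrt(310)) = 18.
Baby table (303^j mod 311 for j=0..17):
  0:1  1:303  2:64  3:110  4:53  5:198  6:282  7:232
  8:10  9:231  10:18  11:167  12:219  13:114  14:21  15:143
  16:100  17:133
Giant step factor: 303^(-18) ≡ 292 (mod 311).
Scan 9·292^i mod 311 for i = 0, 1, …:
  i=0: 9   i=1: 140   i=2: 139   i=3: 158
  i=4: 108   i=5: 125   i=6: 113   i=7: 30
  i=8: 52   i=9: 256     …   i=13: 273
  i=14: 100
Match at i=14, j=16: k = 14·18 + 16 = 268.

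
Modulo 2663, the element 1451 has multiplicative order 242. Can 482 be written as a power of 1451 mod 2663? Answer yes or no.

yes

482 ∈ ⟨1451⟩ iff 482^242 ≡ 1 (mod 2663), since |⟨1451⟩| = 242.
482^242 mod 2663 = 1.
Since 1 = 1, 482 lies in the subgroup.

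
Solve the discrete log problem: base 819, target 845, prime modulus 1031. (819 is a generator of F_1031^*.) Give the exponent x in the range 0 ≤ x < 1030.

Baby-step giant-step with m = ceil(sqrt(1030)) = 33.
Baby table (819^j mod 1031 for j=0..32):
  0:1  1:819  2:611  3:374  4:99  5:663  6:691  7:941
  8:522  9:684  10:363  11:369  12:128  13:701  14:883  15:446
  16:300  17:322  18:813  19:852  20:832  21:948  22:69  23:837
  24:919  25:31  26:645  27:383  28:253  29:1007  30:964  31:801
  32:303
Giant step factor: 819^(-33) ≡ 614 (mod 1031).
Scan 845·614^i mod 1031 for i = 0, 1, …:
  i=0: 845   i=1: 237   i=2: 147   i=3: 561
  i=4: 100   i=5: 571   i=6: 54   i=7: 164
  i=8: 689   i=9: 336     …   i=13: 418
  i=14: 964
Match at i=14, j=30: x = 14·33 + 30 = 492.

492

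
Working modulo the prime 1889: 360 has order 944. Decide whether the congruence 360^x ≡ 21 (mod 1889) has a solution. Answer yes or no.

yes

21 ∈ ⟨360⟩ iff 21^944 ≡ 1 (mod 1889), since |⟨360⟩| = 944.
21^944 mod 1889 = 1.
Since 1 = 1, 21 lies in the subgroup.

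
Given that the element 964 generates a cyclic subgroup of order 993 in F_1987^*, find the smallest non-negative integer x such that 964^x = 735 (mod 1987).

Baby-step giant-step with m = ceil(sqrt(993)) = 32.
Baby table (964^j mod 1987 for j=0..31):
  0:1  1:964  2:1367  3:407  4:909  5:9  6:728  7:381
  8:1676  9:233  10:81  11:591  12:1442  13:1175  14:110  15:729
  16:1345  17:1056  18:640  19:990  20:600  21:183  22:1556  23:1786
  24:962  25:1426  26:1647  27:95  28:178  29:710  30:912  31:914
Giant step factor: 964^(-32) ≡ 911 (mod 1987).
Scan 735·911^i mod 1987 for i = 0, 1, …:
  i=0: 735   i=1: 1953   i=2: 818   i=3: 73
  i=4: 932   i=5: 603   i=6: 921   i=7: 517
  i=8: 68   i=9: 351     …   i=20: 1697
  i=21: 81
Match at i=21, j=10: x = 21·32 + 10 = 682.

682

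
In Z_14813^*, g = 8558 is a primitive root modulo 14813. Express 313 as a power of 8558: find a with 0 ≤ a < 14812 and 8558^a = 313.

Baby-step giant-step with m = ceil(sqrt(14812)) = 122.
Baby table (8558^j mod 14813 for j=0..121):
  0:1  1:8558  2:3892  3:8112  4:8778  5:5401  6:5198  7:1045
  8:10871  9:8378  10:4004  11:3763  12:292  13:10352  14:10676  15:13437
  16:527  17:6914  18:6890  19:8880  20:4350  21:2231  22:13754  23:2634
  24:11199  25:932  26:6662  27:12972  28:5754  29:4320  30:12125  31:685
  32:11095  33:14493  34:1845  35:13665  36:11248  37:5510  38:4801  39:10509
  40:6299  41:2335  42:193  43:7451  44:10506  45:10251  46:5472  47:5483
  48:10743  49:9116  50:9470  51:2337  52:2496  53:422  54:11917  55:12994
  56:1461  57:1066  58:12833  59:1232  60:11413  61:10345  62:10022  63:1006
  64:2995  65:4720  66:13522  67:2120  68:11848  69:199  70:14360  71:4232
  72:14484  73:13701  74:8263  75:12305  76:573  77:631  78:8166  79:11707
  80:8187  81:13669  82:1041  83:6265  84:7623  85:1182  86:13090  87:8314
  88:4373  89:6496  90:14392  91:11454  92:5711  93:6651  94:7712  95:7381
  96:3966  97:4445  98:526  99:13169  100:2998  101:768  102:10385  103:11643
  104:8556  105:1589  106:328  107:7367  108:2658  109:9209  110:5462  111:8781
  112:1449  113:2061  114:10568  115:7579  116:9768  117:4785  118:6898  119:3279
  120:5860  121:7875
Giant step factor: 8558^(-122) ≡ 1442 (mod 14813).
Scan 313·1442^i mod 14813 for i = 0, 1, …:
  i=0: 313   i=1: 6956   i=2: 2151   i=3: 5825
  i=4: 679   i=5: 1460   i=6: 1874   i=7: 6342
  i=8: 5543   i=9: 8799     …   i=20: 13513
  i=21: 6651
Match at i=21, j=93: a = 21·122 + 93 = 2655.

2655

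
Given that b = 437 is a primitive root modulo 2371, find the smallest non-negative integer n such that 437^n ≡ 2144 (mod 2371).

Baby-step giant-step with m = ceil(sqrt(2370)) = 49.
Baby table (437^j mod 2371 for j=0..48):
  0:1  1:437  2:1289  3:1366  4:1821  5:1492  6:2350  7:307
  8:1383  9:2137  10:2066  11:1862  12:441  13:666  14:1780  15:172
  16:1663  17:1205  18:223  19:240  20:556  21:1130  22:642  23:776
  24:59  25:2073  26:179  27:2351  28:744  29:301  30:1132  31:1516
  32:983  33:420  34:973  35:792  36:2309  37:1358  38:696  39:664
  40:906  41:2336  42:1302  43:2305  44:1981  45:282  46:2313  47:735
  48:1110
Giant step factor: 437^(-49) ≡ 881 (mod 2371).
Scan 2144·881^i mod 2371 for i = 0, 1, …:
  i=0: 2144   i=1: 1548   i=2: 463   i=3: 91
  i=4: 1928   i=5: 932   i=6: 726   i=7: 1807
  i=8: 1026   i=9: 555     …   i=44: 1084
  i=45: 1862
Match at i=45, j=11: n = 45·49 + 11 = 2216.

2216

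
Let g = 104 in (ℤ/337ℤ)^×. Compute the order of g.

21

The order of 104 must divide p − 1 = 336 = 2^4 · 3 · 7.
Divisors: 1, 2, 3, 4, 6, 7, 8, 12, 14, 16, 21, 24, 28, 42, 48, 56, 84, 112, 168, 336.
Check each in increasing order: 104^1 ≡ 104;  104^2 ≡ 32;  104^3 ≡ 295;  104^4 ≡ 13;  104^6 ≡ 79;  104^7 ≡ 128;  104^8 ≡ 169;  104^12 ≡ 175;  104^14 ≡ 208;  104^16 ≡ 253;  104^21 ≡ 1.
Smallest exponent giving 1 is 21.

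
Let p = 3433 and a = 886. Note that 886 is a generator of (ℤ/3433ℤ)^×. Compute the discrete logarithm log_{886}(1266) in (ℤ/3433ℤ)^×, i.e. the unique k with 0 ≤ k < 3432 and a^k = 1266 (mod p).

1157

Baby-step giant-step with m = ceil(sqrt(3432)) = 59.
Baby table (886^j mod 3433 for j=0..58):
  0:1  1:886  2:2272  3:1254  4:2185  5:3131  6:202  7:456
  8:2355  9:2699  10:1946  11:790  12:3041  13:2854  14:1956  15:2784
  16:1730  17:1662  18:3208  19:3197  20:317  21:2789  22:2727  23:2723
  24:2612  25:390  26:2240  27:366  28:1574  29:766  30:2375  31:3254
  32:2757  33:1839  34:2112  35:247  36:2563  37:1605  38:768  39:714
  40:932  41:1832  42:2776  43:1508  44:651  45:42  46:2882  47:2733
  48:1173  49:2512  50:1048  51:1618  52:1987  53:2786  54:69  55:2773
  56:2283  57:701  58:3146
Giant step factor: 886^(-59) ≡ 3104 (mod 3433).
Scan 1266·3104^i mod 3433 for i = 0, 1, …:
  i=0: 1266   i=1: 2312   i=2: 1478   i=3: 1224
  i=4: 2398   i=5: 648   i=6: 3087   i=7: 545
  i=8: 2644   i=9: 2106     …   i=18: 2820
  i=19: 2563
Match at i=19, j=36: k = 19·59 + 36 = 1157.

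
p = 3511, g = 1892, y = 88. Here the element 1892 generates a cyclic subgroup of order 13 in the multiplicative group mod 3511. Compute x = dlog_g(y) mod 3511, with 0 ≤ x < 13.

Successive powers of 1892 modulo 3511:
  1892^0=1  1892^1=1892  1892^2=1955  1892^3=1777  1892^4=2057  1892^5=1656
  1892^6=1340  1892^7=338  1892^8=494  1892^9=722  1892^10=245  1892^11=88
So 1892^11 ≡ 88 (mod 3511), giving x = 11.

11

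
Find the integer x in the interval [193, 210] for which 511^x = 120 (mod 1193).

208

Compute 511^193 mod 1193 = 551, then multiply by 511 repeatedly:
  511^193=551  511^194=13  511^195=678  511^196=488  511^197=31
  511^198=332  511^199=246  511^200=441  511^201=1067  511^202=36
  511^203=501  511^204=709  511^205=820  511^206=277  511^207=773
  511^208=120
Found 120 at exponent 208.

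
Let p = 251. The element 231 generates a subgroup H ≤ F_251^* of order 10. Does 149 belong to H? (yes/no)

yes

⟨231⟩ has order 10; its elements mod 251 are {1, 20, 32, 102, 113, 138, 149, 219, 231, 250}.
149 is in this set.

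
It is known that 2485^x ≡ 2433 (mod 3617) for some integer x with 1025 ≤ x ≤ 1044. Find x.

1028

Compute 2485^1025 mod 3617 = 287, then multiply by 2485 repeatedly:
  2485^1025=287  2485^1026=646  2485^1027=2979  2485^1028=2433
Found 2433 at exponent 1028.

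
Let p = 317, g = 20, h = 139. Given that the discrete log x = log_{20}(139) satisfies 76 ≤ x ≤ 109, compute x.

Compute 20^76 mod 317 = 176, then multiply by 20 repeatedly:
  20^76=176  20^77=33  20^78=26  20^79=203  20^80=256
  20^81=48  20^82=9  20^83=180  20^84=113  20^85=41
  20^86=186  20^87=233  20^88=222  20^89=2  20^90=40
  20^91=166  20^92=150  20^93=147  20^94=87  20^95=155
  20^96=247  20^97=185  20^98=213  20^99=139
Found 139 at exponent 99.

99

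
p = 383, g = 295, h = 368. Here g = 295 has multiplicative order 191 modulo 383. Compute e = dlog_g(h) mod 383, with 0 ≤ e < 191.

76

Baby-step giant-step with m = ceil(sqrt(191)) = 14.
Baby table (295^j mod 383 for j=0..13):
  0:1  1:295  2:84  3:268  4:162  5:298  6:203  7:137
  8:200  9:18  10:331  11:363  12:228  13:235
Giant step factor: 295^(-14) ≡ 192 (mod 383).
Scan 368·192^i mod 383 for i = 0, 1, …:
  i=0: 368   i=1: 184   i=2: 92   i=3: 46
  i=4: 23   i=5: 203
Match at i=5, j=6: e = 5·14 + 6 = 76.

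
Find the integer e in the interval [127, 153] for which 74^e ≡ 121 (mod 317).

136

Compute 74^127 mod 317 = 290, then multiply by 74 repeatedly:
  74^127=290  74^128=221  74^129=187  74^130=207  74^131=102
  74^132=257  74^133=315  74^134=169  74^135=143  74^136=121
Found 121 at exponent 136.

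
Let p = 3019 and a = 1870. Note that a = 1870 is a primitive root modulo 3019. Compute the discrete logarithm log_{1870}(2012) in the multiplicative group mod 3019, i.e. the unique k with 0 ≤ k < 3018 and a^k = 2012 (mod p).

Baby-step giant-step with m = ceil(sqrt(3018)) = 55.
Baby table (1870^j mod 3019 for j=0..54):
  0:1  1:1870  2:898  3:696  4:331  5:75  6:1376  7:932
  8:877  9:673  10:2606  11:554  12:463  13:2376  14:2171  15:2234
  16:2303  17:1516  18:79  19:2818  20:1505  21:642  22:1997  23:2906
  24:20  25:1172  26:2865  27:1844  28:582  29:1500  30:349  31:526
  32:2445  33:1384  34:797  35:2023  36:203  37:2235  38:1154  39:2414
  40:775  41:130  42:1580  43:2018  44:2929  45:764  46:693  47:759
  48:400  49:2307  50:2958  51:652  52:2583  53:2829  54:942
Giant step factor: 1870^(-55) ≡ 844 (mod 3019).
Scan 2012·844^i mod 3019 for i = 0, 1, …:
  i=0: 2012   i=1: 1450   i=2: 1105   i=3: 2768
  i=4: 2505   i=5: 920   i=6: 597   i=7: 2714
  i=8: 2214   i=9: 2874     …   i=22: 1123
  i=23: 2865
Match at i=23, j=26: k = 23·55 + 26 = 1291.

1291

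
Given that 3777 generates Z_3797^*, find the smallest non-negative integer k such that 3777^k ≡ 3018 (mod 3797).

Baby-step giant-step with m = ceil(sqrt(3796)) = 62.
Baby table (3777^j mod 3797 for j=0..61):
  0:1  1:3777  2:400  3:3391  4:526  5:871  6:1565  7:2873
  8:3292  9:2506  10:3038  11:3789  12:160  13:597  14:3248  15:3386
  16:626  17:2668  18:3595  19:243  20:2734  21:2275  22:64  23:2517
  24:2818  25:595  26:3288  27:2586  28:1438  29:1616  30:1853  31:910
  32:785  33:3285  34:2646  35:238  36:2834  37:275  38:2094  39:3684
  40:2260  41:364  42:314  43:1314  44:299  45:1614  46:1893  47:110
  48:1597  49:2233  50:904  51:905  52:885  53:1285  54:879  55:1405
  56:2276  57:44  58:2917  59:2412  60:1121  61:362
Giant step factor: 3777^(-62) ≡ 783 (mod 3797).
Scan 3018·783^i mod 3797 for i = 0, 1, …:
  i=0: 3018   i=1: 1360   i=2: 1720   i=3: 2622
  i=4: 2646
Match at i=4, j=34: k = 4·62 + 34 = 282.

282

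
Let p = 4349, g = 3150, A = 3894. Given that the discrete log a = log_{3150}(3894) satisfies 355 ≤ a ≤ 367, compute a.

355

Compute 3150^355 mod 4349 = 3894, then multiply by 3150 repeatedly:
  3150^355=3894
Found 3894 at exponent 355.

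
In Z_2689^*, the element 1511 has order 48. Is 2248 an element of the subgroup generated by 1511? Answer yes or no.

2248 ∈ ⟨1511⟩ iff 2248^48 ≡ 1 (mod 2689), since |⟨1511⟩| = 48.
2248^48 mod 2689 = 1.
Since 1 = 1, 2248 lies in the subgroup.

yes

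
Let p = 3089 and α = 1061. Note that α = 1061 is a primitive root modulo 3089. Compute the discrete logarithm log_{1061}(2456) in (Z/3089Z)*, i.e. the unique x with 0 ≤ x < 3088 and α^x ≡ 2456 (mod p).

2076

Baby-step giant-step with m = ceil(sqrt(3088)) = 56.
Baby table (1061^j mod 3089 for j=0..55):
  0:1  1:1061  2:1325  3:330  4:1073  5:1701  6:785  7:1944
  8:2221  9:2663  10:2097  11:837  12:1514  13:74  14:1289  15:2291
  16:2797  17:2177  18:2314  19:2488  20:1762  21:637  22:2455  23:728
  24:158  25:832  26:2387  27:2716  28:2728  29:15  30:470  31:1341
  32:1861  33:650  34:803  35:2508  36:1359  37:2425  38:2877  39:565
  40:199  41:1087  42:1110  43:801  44:386  45:1798  46:1765  47:731
  48:252  49:1718  50:288  51:2846  52:1653  53:2370  54:124  55:1826
Giant step factor: 1061^(-56) ≡ 1722 (mod 3089).
Scan 2456·1722^i mod 3089 for i = 0, 1, …:
  i=0: 2456   i=1: 391   i=2: 2989   i=3: 784
  i=4: 155   i=5: 1256   i=6: 532   i=7: 1760
  i=8: 411   i=9: 361     …   i=36: 1581
  i=37: 1073
Match at i=37, j=4: x = 37·56 + 4 = 2076.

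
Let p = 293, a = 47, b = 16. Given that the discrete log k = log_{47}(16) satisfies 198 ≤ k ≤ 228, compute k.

224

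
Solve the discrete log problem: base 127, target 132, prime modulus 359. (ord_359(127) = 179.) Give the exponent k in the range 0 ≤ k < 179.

64

Baby-step giant-step with m = ceil(sqrt(179)) = 14.
Baby table (127^j mod 359 for j=0..13):
  0:1  1:127  2:333  3:288  4:317  5:51  6:15  7:110
  8:328  9:12  10:88  11:47  12:225  13:214
Giant step factor: 127^(-14) ≡ 254 (mod 359).
Scan 132·254^i mod 359 for i = 0, 1, …:
  i=0: 132   i=1: 141   i=2: 273   i=3: 55
  i=4: 328
Match at i=4, j=8: k = 4·14 + 8 = 64.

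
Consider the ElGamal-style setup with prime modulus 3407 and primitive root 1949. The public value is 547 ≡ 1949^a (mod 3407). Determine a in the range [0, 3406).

Baby-step giant-step with m = ceil(sqrt(3406)) = 59.
Baby table (1949^j mod 3407 for j=0..58):
  0:1  1:1949  2:3203  3:1023  4:732  5:2542  6:580  7:2703
  8:925  9:522  10:2092  11:2536  12:2514  13:520  14:1601  15:2944
  16:468  17:2463  18:3331  19:1784  20:1876  21:613  22:2287  23:1007
  24:211  25:2399  26:1247  27:1212  28:1137  29:1463  30:3135  31:1364
  32:976  33:1118  34:1909  35:197  36:2369  37:696  38:518  39:1110
  40:3352  41:1829  42:999  43:1654  44:624  45:3284  46:2170  47:1243
  48:230  49:1953  50:778  51:207  52:1417  53:2063  54:527  55:1616
  56:1516  57:815  58:773
Giant step factor: 1949^(-59) ≡ 2130 (mod 3407).
Scan 547·2130^i mod 3407 for i = 0, 1, …:
  i=0: 547   i=1: 3323   i=2: 1651   i=3: 606
  i=4: 2934   i=5: 982   i=6: 3169   i=7: 703
  i=8: 1717   i=9: 1499     …   i=22: 832
  i=23: 520
Match at i=23, j=13: a = 23·59 + 13 = 1370.

1370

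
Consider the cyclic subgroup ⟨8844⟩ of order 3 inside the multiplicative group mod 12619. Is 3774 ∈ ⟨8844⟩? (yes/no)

3774 ∈ ⟨8844⟩ iff 3774^3 ≡ 1 (mod 12619), since |⟨8844⟩| = 3.
3774^3 mod 12619 = 1.
Since 1 = 1, 3774 lies in the subgroup.

yes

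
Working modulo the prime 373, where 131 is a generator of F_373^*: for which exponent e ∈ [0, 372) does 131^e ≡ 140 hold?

261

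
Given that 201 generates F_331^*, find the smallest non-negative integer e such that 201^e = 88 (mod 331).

Baby-step giant-step with m = ceil(sqrt(330)) = 19.
Baby table (201^j mod 331 for j=0..18):
  0:1  1:201  2:19  3:178  4:30  5:72  6:239  7:44
  8:238  9:174  10:219  11:327  12:189  13:255  14:281  15:211
  16:43  17:37  18:155
Giant step factor: 201^(-19) ≡ 218 (mod 331).
Scan 88·218^i mod 331 for i = 0, 1, …:
  i=0: 88   i=1: 317   i=2: 258   i=3: 305
  i=4: 290   i=5: 330   i=6: 113   i=7: 140
  i=8: 68   i=9: 260   i=10: 79   i=11: 10
  i=12: 194   i=13: 255
Match at i=13, j=13: e = 13·19 + 13 = 260.

260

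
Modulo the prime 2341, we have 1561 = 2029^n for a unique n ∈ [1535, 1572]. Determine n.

1536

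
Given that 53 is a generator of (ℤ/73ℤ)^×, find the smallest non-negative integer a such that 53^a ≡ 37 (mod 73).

8

Baby-step giant-step with m = ceil(sqrt(72)) = 9.
Baby table (53^j mod 73 for j=0..8):
  0:1  1:53  2:35  3:30  4:57  5:28  6:24  7:31
  8:37
Giant step factor: 53^(-9) ≡ 51 (mod 73).
Scan 37·51^i mod 73 for i = 0, 1, …:
  i=0: 37
Match at i=0, j=8: a = 0·9 + 8 = 8.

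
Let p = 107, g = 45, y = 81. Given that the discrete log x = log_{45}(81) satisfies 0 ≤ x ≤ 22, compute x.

10

Compute 45^0 mod 107 = 1, then multiply by 45 repeatedly:
  45^0=1  45^1=45  45^2=99  45^3=68  45^4=64
  45^5=98  45^6=23  45^7=72  45^8=30  45^9=66
  45^10=81
Found 81 at exponent 10.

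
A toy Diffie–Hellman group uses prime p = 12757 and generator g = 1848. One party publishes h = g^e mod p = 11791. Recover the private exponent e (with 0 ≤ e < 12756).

5219

Baby-step giant-step with m = ceil(sqrt(12756)) = 113.
Baby table (1848^j mod 12757 for j=0..112):
  0:1  1:1848  2:8985  3:7423  4:3929  5:2059  6:3446  7:2465
  8:1071  9:1873  10:4157  11:2422  12:10906  13:10985  14:3893  15:12073
  16:11668  17:3134  18:12711  19:4291  20:7671  21:2981  22:10621  23:7342
  24:7325  25:1423  26:1762  27:3141  28:133  29:3401  30:8604  31:4970
  32:12277  33:5950  34:11823  35:8920  36:2116  37:6726  38:4330  39:3201
  40:8957  41:6707  42:7489  43:11084  44:8247  45:8598  46:6639  47:9395
  48:12440  49:1006  50:9323  51:6954  52:4693  53:10661  54:4720  55:9529
  56:4932  57:5838  58:8959  59:10403  60:12702  61:416  62:3348  63:12716
  64:774  65:1568  66:1825  67:4752  68:4880  69:11798  70:991  71:7117
  72:12506  73:8161  74:2754  75:12106  76:8867  77:6228  78:2530  79:6378
  80:11833  81:1886  82:2667  83:4414  84:5349  85:11034  86:5146  87:5843
  88:5442  89:4300  90:11546  91:7304  92:886  93:4432  94:342  95:6923
  96:11190  97:23  98:4233  99:2543  100:4888  101:1068  102:9086  103:2716
  104:5667  105:11876  106:4808  107:6312  108:4678  109:8455  110:10272  111:240
  112:9782
Giant step factor: 1848^(-113) ≡ 8878 (mod 12757).
Scan 11791·8878^i mod 12757 for i = 0, 1, …:
  i=0: 11791   i=1: 9313   i=2: 2697   i=3: 11834
  i=4: 8357   i=5: 11491   i=6: 12126   i=7: 11062
  i=8: 5050   i=9: 5802     …   i=45: 1614
  i=46: 2981
Match at i=46, j=21: e = 46·113 + 21 = 5219.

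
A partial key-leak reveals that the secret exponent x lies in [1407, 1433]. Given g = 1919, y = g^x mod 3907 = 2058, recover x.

1411

Compute 1919^1407 mod 3907 = 3528, then multiply by 1919 repeatedly:
  1919^1407=3528  1919^1408=3308  1919^1409=3084  1919^1410=2998  1919^1411=2058
Found 2058 at exponent 1411.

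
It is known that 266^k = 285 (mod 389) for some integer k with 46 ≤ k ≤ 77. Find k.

Compute 266^46 mod 389 = 140, then multiply by 266 repeatedly:
  266^46=140  266^47=285
Found 285 at exponent 47.

47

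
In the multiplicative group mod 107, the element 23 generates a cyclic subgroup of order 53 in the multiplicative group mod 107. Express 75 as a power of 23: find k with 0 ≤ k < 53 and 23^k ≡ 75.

30

Baby-step giant-step with m = ceil(sqrt(53)) = 8.
Baby table (23^j mod 107 for j=0..7):
  0:1  1:23  2:101  3:76  4:36  5:79  6:105  7:61
Giant step factor: 23^(-8) ≡ 9 (mod 107).
Scan 75·9^i mod 107 for i = 0, 1, …:
  i=0: 75   i=1: 33   i=2: 83   i=3: 105
Match at i=3, j=6: k = 3·8 + 6 = 30.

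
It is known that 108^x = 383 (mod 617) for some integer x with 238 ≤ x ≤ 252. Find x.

Compute 108^238 mod 617 = 548, then multiply by 108 repeatedly:
  108^238=548  108^239=569  108^240=369  108^241=364  108^242=441
  108^243=119  108^244=512  108^245=383
Found 383 at exponent 245.

245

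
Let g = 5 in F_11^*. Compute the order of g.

The order of 5 must divide p − 1 = 10 = 2 · 5.
Divisors: 1, 2, 5, 10.
Check each in increasing order: 5^1 ≡ 5;  5^2 ≡ 3;  5^5 ≡ 1.
Smallest exponent giving 1 is 5.

5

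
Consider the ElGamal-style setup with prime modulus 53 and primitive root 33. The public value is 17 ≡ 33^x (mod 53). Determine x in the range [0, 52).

14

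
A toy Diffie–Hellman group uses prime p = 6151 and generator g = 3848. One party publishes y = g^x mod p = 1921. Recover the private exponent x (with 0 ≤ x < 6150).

4225

Baby-step giant-step with m = ceil(sqrt(6150)) = 79.
Baby table (3848^j mod 6151 for j=0..78):
  0:1  1:3848  2:1647  3:2126  4:18  5:1603  6:5042  7:1362
  8:324  9:4250  10:4642  11:6063  12:5832  13:2688  14:3593  15:4567
  16:409  17:5327  18:3164  19:2243  20:1211  21:3621  22:1593  23:3468
  24:3345  25:3668  26:4070  27:914  28:4851  29:4514  30:5599  31:4150
  32:1204  33:1289  34:2366  35:888  36:3219  37:4749  38:5682  39:3682
  40:2583  41:5519  42:3860  43:4766  44:3437  45:926  46:1819  47:5825
  48:356  49:4366  50:1987  51:283  52:257  53:4776  54:5011  55:5094
  56:4626  57:6005  58:4084  59:5578  60:3305  61:3523  62:5851  63:1988
  64:4131  65:1904  66:751  67:5029  68:546  69:3517  70:1216  71:4408
  72:3677  73:1796  74:3435  75:5532  76:4676  77:1573  78:320
Giant step factor: 3848^(-79) ≡ 4714 (mod 6151).
Scan 1921·4714^i mod 6151 for i = 0, 1, …:
  i=0: 1921   i=1: 1322   i=2: 945   i=3: 1406
  i=4: 3257   i=5: 602   i=6: 2217   i=7: 389
  i=8: 748   i=9: 1549     …   i=52: 3399
  i=53: 5682
Match at i=53, j=38: x = 53·79 + 38 = 4225.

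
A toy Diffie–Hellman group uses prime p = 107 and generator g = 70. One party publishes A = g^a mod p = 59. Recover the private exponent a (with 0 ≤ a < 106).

41

Baby-step giant-step with m = ceil(sqrt(106)) = 11.
Baby table (70^j mod 107 for j=0..10):
  0:1  1:70  2:85  3:65  4:56  5:68  6:52  7:2
  8:33  9:63  10:23
Giant step factor: 70^(-11) ≡ 43 (mod 107).
Scan 59·43^i mod 107 for i = 0, 1, …:
  i=0: 59   i=1: 76   i=2: 58   i=3: 33
Match at i=3, j=8: a = 3·11 + 8 = 41.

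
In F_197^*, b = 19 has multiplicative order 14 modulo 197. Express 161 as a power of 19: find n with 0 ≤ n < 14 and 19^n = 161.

Successive powers of 19 modulo 197:
  19^0=1  19^1=19  19^2=164  19^3=161
So 19^3 ≡ 161 (mod 197), giving n = 3.

3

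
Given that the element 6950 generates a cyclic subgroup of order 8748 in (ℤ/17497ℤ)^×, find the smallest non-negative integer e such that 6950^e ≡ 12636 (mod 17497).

3835

Baby-step giant-step with m = ceil(sqrt(8748)) = 94.
Baby table (6950^j mod 17497 for j=0..93):
  0:1  1:6950  2:10780  3:16343  4:10823  5:247  6:1944  7:3116
  8:12411  9:13737  10:8518  11:7749  12:17281  13:3542  14:16118  15:4306
  16:6830  17:16636  18:24  19:9327  20:13762  21:7298  22:14794  23:5928
  24:11662  25:4796  26:415  27:14742  28:11965  29:11006  30:12313  31:15020
  32:1898  33:15859  34:6447  35:14330  36:576  37:13884  38:15342  39:182
  40:5116  41:2296  42:17433  43:10122  44:9960  45:3868  46:7208  47:1689
  48:15560  49:10540  50:10558  51:13179  52:14752  53:11477  54:13824  55:773
  56:771  57:4368  58:305  59:2613  60:15961  61:15467  62:11579  63:5347
  64:15519  65:5542  66:6003  67:8002  68:8434  69:1350  70:4108  71:12993
  72:16830  73:1055  74:1007  75:17347  76:7320  77:10221  78:15627  79:3771
  80:15441  81:5849  82:5019  83:10529  84:4096  85:17078  86:9949  87:14903
  88:11107  89:14383  90:1489  91:7823  92:6671  93:13897
Giant step factor: 6950^(-94) ≡ 2144 (mod 17497).
Scan 12636·2144^i mod 17497 for i = 0, 1, …:
  i=0: 12636   i=1: 6228   i=2: 2621   i=3: 2887
  i=4: 13287   i=5: 2212   i=6: 841   i=7: 913
  i=8: 15305   i=9: 7045     …   i=39: 15979
  i=40: 17347
Match at i=40, j=75: e = 40·94 + 75 = 3835.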